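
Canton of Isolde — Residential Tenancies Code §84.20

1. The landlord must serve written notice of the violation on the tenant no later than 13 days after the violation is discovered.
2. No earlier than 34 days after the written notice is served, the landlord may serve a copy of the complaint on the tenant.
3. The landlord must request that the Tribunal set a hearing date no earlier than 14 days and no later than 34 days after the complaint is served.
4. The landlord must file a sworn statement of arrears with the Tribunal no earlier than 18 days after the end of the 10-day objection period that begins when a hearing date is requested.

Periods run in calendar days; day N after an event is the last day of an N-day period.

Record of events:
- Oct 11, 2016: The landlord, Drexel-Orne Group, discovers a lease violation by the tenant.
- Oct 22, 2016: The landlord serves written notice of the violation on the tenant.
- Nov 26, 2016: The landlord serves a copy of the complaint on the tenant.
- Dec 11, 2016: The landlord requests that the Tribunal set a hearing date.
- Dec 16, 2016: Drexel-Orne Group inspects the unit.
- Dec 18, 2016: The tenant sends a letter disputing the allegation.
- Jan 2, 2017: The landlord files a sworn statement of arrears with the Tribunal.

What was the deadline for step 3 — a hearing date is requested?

Step 3 runs from Nov 26, 2016, when the complaint is served. The window is 14–34 days after Nov 26, 2016; it closes on Dec 30, 2016.

Dec 30, 2016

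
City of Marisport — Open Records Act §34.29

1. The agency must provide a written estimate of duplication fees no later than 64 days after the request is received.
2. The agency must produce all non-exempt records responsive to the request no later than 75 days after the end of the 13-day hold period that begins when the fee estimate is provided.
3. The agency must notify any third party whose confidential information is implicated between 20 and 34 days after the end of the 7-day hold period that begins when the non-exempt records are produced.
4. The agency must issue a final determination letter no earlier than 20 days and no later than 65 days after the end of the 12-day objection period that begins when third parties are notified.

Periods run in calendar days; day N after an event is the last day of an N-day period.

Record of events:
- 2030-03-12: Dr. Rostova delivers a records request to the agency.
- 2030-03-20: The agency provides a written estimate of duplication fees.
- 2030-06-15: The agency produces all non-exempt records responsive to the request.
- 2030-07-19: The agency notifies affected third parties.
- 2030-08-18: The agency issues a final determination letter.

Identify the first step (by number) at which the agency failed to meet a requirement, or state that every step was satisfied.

Step 4

Step 1 — counting 64 days from 2030-03-12 (when the request is received) gives a deadline of 2030-05-15; done 2030-03-20 — timely.
Step 2 — counting 75 days from 2030-04-02 (end of the 13-day hold period, which began when the fee estimate is provided on 2030-03-20) gives a deadline of 2030-06-16; completed 2030-06-15, before the deadline.
Step 3 — 20 and 34 days from 2030-06-22 (end of the 7-day hold period, which began when the non-exempt records are produced on 2030-06-15) are 2030-07-12 and 2030-07-26 respectively; 2030-07-19 falls inside that range.
Step 4 — 20 and 65 days from 2030-07-31 (end of the 12-day objection period, which began when third parties are notified on 2030-07-19) are 2030-08-20 and 2030-10-04 respectively; done 2030-08-18 — 2 days before the window opened.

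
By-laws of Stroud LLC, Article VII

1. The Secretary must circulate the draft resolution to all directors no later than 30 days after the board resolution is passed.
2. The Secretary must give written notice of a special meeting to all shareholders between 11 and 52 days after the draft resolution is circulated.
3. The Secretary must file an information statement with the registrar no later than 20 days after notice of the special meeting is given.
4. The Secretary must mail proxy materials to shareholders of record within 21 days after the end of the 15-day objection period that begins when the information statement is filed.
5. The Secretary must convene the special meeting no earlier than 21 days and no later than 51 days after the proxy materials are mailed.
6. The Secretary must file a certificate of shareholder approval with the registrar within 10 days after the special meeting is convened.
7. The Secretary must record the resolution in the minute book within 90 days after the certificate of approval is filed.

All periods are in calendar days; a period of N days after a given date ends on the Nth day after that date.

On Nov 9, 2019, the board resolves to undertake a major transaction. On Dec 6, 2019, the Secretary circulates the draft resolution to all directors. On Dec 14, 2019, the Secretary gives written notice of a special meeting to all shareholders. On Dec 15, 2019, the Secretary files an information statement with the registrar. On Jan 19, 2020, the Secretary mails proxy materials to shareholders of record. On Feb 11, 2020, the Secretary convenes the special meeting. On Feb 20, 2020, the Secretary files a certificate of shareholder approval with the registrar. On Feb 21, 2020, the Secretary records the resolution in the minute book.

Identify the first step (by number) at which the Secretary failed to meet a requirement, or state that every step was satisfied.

(1) due by Nov 9, 2019 + 30 days = Dec 9, 2019; completed Dec 6, 2019, before the deadline.
(2) the permitted window runs from Dec 6, 2019 + 11 = Dec 17, 2019 to Dec 6, 2019 + 52 = Jan 27, 2020; Dec 14, 2019 is 3 days too early.

Step 2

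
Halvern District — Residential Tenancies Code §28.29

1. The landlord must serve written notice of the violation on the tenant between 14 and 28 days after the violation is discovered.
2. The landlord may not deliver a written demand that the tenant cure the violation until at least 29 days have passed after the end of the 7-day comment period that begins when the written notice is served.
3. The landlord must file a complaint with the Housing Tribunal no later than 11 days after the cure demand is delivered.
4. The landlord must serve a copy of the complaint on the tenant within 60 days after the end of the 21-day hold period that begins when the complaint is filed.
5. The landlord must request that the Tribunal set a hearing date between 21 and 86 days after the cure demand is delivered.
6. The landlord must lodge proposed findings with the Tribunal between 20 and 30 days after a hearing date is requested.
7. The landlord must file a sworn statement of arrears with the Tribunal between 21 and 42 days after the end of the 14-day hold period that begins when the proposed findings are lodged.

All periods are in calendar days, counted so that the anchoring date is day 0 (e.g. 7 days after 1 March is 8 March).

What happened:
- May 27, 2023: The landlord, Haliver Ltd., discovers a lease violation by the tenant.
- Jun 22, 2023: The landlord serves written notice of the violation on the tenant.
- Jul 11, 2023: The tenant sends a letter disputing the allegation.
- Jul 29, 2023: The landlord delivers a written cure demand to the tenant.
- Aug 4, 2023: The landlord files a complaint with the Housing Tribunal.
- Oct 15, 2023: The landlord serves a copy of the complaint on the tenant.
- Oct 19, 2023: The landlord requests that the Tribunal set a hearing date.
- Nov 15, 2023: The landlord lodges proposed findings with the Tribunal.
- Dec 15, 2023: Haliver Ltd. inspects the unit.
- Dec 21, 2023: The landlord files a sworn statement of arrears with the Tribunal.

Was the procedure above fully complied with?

Yes

Step 1: the window is 14–28 days after May 27, 2023 (when the violation is discovered), so Jun 10, 2023 through Jun 24, 2023; done Jun 22, 2023, which is between those dates.
Step 2: the earliest permitted date is 29 days after Jun 29, 2023 (end of the 7-day comment period, which began when the written notice is served on Jun 22, 2023), i.e. Jul 28, 2023; done Jul 29, 2023 — permitted.
Step 3: 11 days after Jul 29, 2023 (when the cure demand is delivered) is Aug 9, 2023; completed Aug 4, 2023, before the deadline.
Step 4: 60 days after Aug 25, 2023 (end of the 21-day hold period, which began when the complaint is filed on Aug 4, 2023) is Oct 24, 2023; completed Oct 15, 2023, before the deadline.
Step 5: the window is 21–86 days after Jul 29, 2023 (when the cure demand is delivered), so Aug 19, 2023 through Oct 23, 2023; Oct 19, 2023 falls inside that range.
Step 6: the window is 20–30 days after Oct 19, 2023 (when a hearing date is requested), so Nov 8, 2023 through Nov 18, 2023; done Nov 15, 2023, which is between those dates.
Step 7: the window is 21–42 days after Nov 29, 2023 (end of the 14-day hold period, which began when the proposed findings are lodged on Nov 15, 2023), so Dec 20, 2023 through Jan 10, 2024; done Dec 21, 2023, which is between those dates.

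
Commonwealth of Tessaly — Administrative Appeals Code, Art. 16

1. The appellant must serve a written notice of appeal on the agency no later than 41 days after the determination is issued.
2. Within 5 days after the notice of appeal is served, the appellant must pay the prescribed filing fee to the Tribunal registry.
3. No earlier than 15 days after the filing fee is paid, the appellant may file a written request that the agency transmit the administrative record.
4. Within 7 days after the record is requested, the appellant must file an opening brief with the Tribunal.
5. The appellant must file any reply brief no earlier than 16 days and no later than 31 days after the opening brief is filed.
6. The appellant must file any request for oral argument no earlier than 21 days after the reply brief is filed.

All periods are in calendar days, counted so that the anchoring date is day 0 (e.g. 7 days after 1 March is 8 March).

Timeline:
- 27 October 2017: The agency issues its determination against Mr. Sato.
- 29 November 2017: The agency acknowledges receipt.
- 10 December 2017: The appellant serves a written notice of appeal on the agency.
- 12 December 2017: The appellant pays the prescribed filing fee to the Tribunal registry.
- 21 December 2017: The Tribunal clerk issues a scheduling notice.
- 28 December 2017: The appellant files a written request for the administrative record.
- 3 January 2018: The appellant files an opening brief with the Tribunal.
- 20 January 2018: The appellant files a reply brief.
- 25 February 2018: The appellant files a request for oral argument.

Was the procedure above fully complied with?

Step 1 — counting 41 days from 27 October 2017 (when the determination is issued) gives a deadline of 7 December 2017; not done until 10 December 2017, 3 days after the deadline.

No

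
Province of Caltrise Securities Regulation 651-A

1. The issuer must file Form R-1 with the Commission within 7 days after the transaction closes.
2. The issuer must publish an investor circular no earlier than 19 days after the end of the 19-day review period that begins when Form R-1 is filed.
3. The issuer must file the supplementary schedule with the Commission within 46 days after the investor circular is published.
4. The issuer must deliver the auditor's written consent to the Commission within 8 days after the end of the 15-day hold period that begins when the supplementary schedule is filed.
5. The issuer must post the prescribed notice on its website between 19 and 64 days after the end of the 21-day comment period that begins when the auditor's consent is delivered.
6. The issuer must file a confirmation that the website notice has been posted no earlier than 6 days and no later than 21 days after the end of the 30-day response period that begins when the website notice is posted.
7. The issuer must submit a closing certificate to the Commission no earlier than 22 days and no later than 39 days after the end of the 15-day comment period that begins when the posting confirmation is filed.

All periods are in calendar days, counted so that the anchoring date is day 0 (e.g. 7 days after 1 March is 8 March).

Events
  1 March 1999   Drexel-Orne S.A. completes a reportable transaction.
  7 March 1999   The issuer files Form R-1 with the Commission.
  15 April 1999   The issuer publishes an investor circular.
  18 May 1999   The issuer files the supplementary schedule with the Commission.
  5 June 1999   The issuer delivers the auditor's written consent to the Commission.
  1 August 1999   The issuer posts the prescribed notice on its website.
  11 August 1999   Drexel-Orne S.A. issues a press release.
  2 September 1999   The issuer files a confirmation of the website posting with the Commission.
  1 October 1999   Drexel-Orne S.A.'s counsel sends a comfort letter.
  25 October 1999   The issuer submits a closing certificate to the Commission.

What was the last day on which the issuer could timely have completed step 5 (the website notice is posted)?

29 August 1999

The auditor's consent is delivered on 5 June 1999; the 21-day comment period therefore ends 26 June 1999, and step 5 runs from that date. The window is 19–64 days after 26 June 1999; it closes on 29 August 1999.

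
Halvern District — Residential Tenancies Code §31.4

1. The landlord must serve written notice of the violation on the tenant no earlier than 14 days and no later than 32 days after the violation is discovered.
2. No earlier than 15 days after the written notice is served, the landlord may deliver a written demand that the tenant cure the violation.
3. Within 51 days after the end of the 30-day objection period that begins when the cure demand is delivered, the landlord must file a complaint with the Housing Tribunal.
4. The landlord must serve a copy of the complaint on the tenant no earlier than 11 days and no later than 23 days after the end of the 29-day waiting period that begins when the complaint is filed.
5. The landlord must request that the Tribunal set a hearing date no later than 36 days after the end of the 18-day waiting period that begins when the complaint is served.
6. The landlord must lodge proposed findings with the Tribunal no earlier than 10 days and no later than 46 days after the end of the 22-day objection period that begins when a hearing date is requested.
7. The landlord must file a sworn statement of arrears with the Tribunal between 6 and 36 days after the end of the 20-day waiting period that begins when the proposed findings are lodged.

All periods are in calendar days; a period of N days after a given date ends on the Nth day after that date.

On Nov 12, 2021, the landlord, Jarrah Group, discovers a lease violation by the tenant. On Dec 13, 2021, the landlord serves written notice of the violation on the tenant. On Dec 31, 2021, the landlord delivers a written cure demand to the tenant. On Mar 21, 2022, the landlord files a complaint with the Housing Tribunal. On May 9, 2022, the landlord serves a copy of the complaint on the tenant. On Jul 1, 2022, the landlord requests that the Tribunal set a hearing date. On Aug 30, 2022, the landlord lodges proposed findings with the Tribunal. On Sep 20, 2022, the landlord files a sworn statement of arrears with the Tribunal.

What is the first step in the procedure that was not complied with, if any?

Step 7

Step 1: the window is 14–32 days after Nov 12, 2021 (when the violation is discovered), so Nov 26, 2021 through Dec 14, 2021; done Dec 13, 2021, which is between those dates.
Step 2: the earliest permitted date is 15 days after Dec 13, 2021 (when the written notice is served), i.e. Dec 28, 2021; done Dec 31, 2021 — permitted.
Step 3: 51 days after Jan 30, 2022 (end of the 30-day objection period, which began when the cure demand is delivered on Dec 31, 2021) is Mar 22, 2022; completed Mar 21, 2022, before the deadline.
Step 4: the window is 11–23 days after Apr 19, 2022 (end of the 29-day waiting period, which began when the complaint is filed on Mar 21, 2022), so Apr 30, 2022 through May 12, 2022; done May 9, 2022, which is between those dates.
Step 5: 36 days after May 27, 2022 (end of the 18-day waiting period, which began when the complaint is served on May 9, 2022) is Jul 2, 2022; Jul 1, 2022 is within that limit.
Step 6: the window is 10–46 days after Jul 23, 2022 (end of the 22-day objection period, which began when a hearing date is requested on Jul 1, 2022), so Aug 2, 2022 through Sep 7, 2022; done Aug 30, 2022 — within the window.
Step 7: the window is 6–36 days after Sep 19, 2022 (end of the 20-day waiting period, which began when the proposed findings are lodged on Aug 30, 2022), so Sep 25, 2022 through Oct 25, 2022; done Sep 20, 2022 — 5 days before the window opened.
The analysis stops there.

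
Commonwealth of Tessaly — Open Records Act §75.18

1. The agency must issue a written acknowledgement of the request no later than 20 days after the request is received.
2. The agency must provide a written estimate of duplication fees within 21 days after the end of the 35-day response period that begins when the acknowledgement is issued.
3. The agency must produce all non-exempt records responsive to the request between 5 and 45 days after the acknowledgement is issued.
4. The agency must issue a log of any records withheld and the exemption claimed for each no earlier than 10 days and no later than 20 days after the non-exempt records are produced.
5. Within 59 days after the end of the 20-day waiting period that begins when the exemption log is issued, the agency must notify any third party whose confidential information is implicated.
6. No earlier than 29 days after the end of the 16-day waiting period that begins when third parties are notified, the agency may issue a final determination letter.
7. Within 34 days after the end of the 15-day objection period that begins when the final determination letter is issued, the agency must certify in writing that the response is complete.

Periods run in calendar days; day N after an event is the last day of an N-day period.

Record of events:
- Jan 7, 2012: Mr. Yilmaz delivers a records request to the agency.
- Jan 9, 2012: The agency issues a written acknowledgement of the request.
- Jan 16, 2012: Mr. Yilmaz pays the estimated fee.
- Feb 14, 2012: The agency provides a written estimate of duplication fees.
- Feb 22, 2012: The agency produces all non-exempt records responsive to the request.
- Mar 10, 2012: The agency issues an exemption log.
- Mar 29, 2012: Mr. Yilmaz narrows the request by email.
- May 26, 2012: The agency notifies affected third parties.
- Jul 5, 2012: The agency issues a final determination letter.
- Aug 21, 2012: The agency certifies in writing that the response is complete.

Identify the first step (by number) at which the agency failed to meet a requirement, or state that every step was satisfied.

Step 1: 20 days after Jan 7, 2012 (when the request is received) is Jan 27, 2012; done Jan 9, 2012 — timely.
Step 2: 21 days after Feb 13, 2012 (end of the 35-day response period, which began when the acknowledgement is issued on Jan 9, 2012) is Mar 5, 2012; completed Feb 14, 2012, before the deadline.
Step 3: the window is 5–45 days after Jan 9, 2012 (when the acknowledgement is issued), so Jan 14, 2012 through Feb 23, 2012; Feb 22, 2012 falls inside that range.
Step 4: the window is 10–20 days after Feb 22, 2012 (when the non-exempt records are produced), so Mar 3, 2012 through Mar 13, 2012; Mar 10, 2012 falls inside that range.
Step 5: 59 days after Mar 30, 2012 (end of the 20-day waiting period, which began when the exemption log is issued on Mar 10, 2012) is May 28, 2012; done May 26, 2012 — timely.
Step 6: the earliest permitted date is 29 days after Jun 11, 2012 (end of the 16-day waiting period, which began when third parties are notified on May 26, 2012), i.e. Jul 10, 2012; acted on Jul 5, 2012, 5 days prematurely.
No need to go further; step 6 was not satisfied.

Step 6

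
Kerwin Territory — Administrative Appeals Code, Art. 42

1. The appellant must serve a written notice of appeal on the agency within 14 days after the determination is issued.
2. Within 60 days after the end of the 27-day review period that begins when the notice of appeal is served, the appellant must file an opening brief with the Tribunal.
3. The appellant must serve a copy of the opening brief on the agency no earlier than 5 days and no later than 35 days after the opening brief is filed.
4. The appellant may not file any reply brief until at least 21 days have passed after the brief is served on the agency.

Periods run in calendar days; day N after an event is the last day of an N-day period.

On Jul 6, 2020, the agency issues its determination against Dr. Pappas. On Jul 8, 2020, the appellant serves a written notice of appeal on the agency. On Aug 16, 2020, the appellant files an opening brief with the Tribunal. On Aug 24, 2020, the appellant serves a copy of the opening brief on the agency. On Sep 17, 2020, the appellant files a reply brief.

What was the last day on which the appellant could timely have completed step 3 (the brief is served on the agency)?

Step 3 runs from Aug 16, 2020, when the opening brief is filed. The window is 5–35 days after Aug 16, 2020; it closes on Sep 20, 2020.

Sep 20, 2020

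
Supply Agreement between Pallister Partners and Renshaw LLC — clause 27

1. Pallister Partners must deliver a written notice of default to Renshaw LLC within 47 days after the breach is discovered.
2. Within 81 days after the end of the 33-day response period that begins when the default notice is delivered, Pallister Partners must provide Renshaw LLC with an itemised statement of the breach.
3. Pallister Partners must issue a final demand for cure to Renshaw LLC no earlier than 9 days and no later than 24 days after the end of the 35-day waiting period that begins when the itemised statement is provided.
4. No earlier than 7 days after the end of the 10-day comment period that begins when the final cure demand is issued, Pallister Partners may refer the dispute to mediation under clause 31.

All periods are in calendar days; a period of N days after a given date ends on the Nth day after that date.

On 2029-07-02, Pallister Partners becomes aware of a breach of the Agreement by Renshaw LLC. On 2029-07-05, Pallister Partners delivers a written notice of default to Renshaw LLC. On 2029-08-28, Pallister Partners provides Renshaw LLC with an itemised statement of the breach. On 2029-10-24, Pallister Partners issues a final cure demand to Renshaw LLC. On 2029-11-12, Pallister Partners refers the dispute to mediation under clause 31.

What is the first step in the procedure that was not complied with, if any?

None — every step was satisfied

(1) due by 2029-07-02 + 47 days = 2029-08-18; done 2029-07-05 — timely.
(2) due by 2029-08-07 + 81 days = 2029-10-27; completed 2029-08-28, before the deadline.
(3) the permitted window runs from 2029-10-02 + 9 = 2029-10-11 to 2029-10-02 + 24 = 2029-10-26; done 2029-10-24 — within the window.
(4) permitted from 2029-11-03 + 7 days = 2029-11-10 onward; done 2029-11-12, after the minimum wait.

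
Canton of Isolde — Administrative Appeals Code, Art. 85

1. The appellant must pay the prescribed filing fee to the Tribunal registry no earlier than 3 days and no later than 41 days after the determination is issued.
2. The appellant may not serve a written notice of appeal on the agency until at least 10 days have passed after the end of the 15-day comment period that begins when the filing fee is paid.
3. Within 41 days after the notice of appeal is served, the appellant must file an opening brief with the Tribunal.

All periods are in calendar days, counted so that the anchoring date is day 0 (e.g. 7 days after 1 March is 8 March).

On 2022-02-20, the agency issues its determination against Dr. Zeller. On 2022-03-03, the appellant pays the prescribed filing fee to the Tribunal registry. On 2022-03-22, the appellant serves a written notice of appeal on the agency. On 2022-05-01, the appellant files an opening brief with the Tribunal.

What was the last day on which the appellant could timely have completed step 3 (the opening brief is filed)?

2022-05-02

Step 3 runs from 2022-03-22, when the notice of appeal is served. 41 days after 2022-03-22 is 2022-05-02.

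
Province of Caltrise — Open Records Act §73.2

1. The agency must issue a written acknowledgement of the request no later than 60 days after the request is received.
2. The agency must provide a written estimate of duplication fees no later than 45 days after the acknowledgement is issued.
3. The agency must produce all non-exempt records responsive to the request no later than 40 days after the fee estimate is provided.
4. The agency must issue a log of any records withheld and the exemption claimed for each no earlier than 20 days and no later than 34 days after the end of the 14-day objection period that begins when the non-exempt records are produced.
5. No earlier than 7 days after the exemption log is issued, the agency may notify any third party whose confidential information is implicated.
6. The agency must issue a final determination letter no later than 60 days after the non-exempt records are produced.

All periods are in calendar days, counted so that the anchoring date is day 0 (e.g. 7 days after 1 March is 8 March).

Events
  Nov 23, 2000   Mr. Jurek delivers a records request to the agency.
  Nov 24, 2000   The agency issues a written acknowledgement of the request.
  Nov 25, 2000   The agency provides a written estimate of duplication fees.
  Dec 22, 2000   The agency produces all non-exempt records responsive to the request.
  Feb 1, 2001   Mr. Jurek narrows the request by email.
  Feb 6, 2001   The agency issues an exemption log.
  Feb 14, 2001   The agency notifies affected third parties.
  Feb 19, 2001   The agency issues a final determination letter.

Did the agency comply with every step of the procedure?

(1) due by Nov 23, 2000 + 60 days = Jan 22, 2001; done Nov 24, 2000 — timely.
(2) due by Nov 24, 2000 + 45 days = Jan 8, 2001; Nov 25, 2000 is within that limit.
(3) due by Nov 25, 2000 + 40 days = Jan 4, 2001; done Dec 22, 2000 — timely.
(4) the permitted window runs from Jan 5, 2001 + 20 = Jan 25, 2001 to Jan 5, 2001 + 34 = Feb 8, 2001; done Feb 6, 2001 — within the window.
(5) permitted from Feb 6, 2001 + 7 days = Feb 13, 2001 onward; done Feb 14, 2001 — permitted.
(6) due by Dec 22, 2000 + 60 days = Feb 20, 2001; done Feb 19, 2001 — timely.

Yes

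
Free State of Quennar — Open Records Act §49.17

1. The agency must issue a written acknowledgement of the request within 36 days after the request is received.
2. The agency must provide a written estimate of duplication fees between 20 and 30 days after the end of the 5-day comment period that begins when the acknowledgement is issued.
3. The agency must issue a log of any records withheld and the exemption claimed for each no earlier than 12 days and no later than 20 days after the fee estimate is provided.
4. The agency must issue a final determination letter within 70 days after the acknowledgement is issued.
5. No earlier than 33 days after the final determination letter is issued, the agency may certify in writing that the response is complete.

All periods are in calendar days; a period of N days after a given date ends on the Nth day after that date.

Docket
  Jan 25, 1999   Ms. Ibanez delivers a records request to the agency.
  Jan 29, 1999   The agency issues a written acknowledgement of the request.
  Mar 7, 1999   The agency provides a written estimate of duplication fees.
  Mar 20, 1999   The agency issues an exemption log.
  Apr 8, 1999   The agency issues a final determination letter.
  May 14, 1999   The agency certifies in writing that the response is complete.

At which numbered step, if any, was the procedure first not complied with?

Step 2

(1) due by Jan 25, 1999 + 36 days = Mar 2, 1999; Jan 29, 1999 is within that limit.
(2) the permitted window runs from Feb 3, 1999 + 20 = Feb 23, 1999 to Feb 3, 1999 + 30 = Mar 5, 1999; Mar 7, 1999 is 2 days past the end of the window.
That is the first point of non-compliance.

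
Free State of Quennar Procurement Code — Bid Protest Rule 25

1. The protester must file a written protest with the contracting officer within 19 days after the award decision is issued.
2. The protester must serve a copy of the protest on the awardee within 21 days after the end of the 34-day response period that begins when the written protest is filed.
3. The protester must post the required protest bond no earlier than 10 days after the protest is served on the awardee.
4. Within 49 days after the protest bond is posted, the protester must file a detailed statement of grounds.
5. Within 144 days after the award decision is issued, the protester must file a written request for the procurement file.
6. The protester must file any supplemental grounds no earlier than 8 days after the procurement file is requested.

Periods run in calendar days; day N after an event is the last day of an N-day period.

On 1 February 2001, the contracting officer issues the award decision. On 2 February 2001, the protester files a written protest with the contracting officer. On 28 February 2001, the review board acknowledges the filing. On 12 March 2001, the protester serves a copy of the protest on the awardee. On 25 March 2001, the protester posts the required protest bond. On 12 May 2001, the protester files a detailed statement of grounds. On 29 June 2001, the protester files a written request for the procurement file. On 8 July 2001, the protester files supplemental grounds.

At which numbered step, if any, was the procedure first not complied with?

Step 5

Step 1: 19 days after 1 February 2001 (when the award decision is issued) is 20 February 2001; completed 2 February 2001, before the deadline.
Step 2: 21 days after 8 March 2001 (end of the 34-day response period, which began when the written protest is filed on 2 February 2001) is 29 March 2001; done 12 March 2001 — timely.
Step 3: the earliest permitted date is 10 days after 12 March 2001 (when the protest is served on the awardee), i.e. 22 March 2001; done 25 March 2001 — permitted.
Step 4: 49 days after 25 March 2001 (when the protest bond is posted) is 13 May 2001; done 12 May 2001 — timely.
Step 5: 144 days after 1 February 2001 (when the award decision is issued) is 25 June 2001; done 29 June 2001 — 4 days late.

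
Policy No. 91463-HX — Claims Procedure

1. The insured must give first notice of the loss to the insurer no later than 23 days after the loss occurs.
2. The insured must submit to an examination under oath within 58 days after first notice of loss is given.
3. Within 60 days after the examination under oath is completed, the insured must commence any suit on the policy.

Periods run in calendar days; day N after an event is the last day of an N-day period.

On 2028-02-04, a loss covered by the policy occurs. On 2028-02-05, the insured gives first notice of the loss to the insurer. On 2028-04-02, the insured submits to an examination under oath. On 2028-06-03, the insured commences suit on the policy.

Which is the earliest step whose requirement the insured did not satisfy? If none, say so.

Step 1 — counting 23 days from 2028-02-04 (when the loss occurs) gives a deadline of 2028-02-27; 2028-02-05 is within that limit.
Step 2 — counting 58 days from 2028-02-05 (when first notice of loss is given) gives a deadline of 2028-04-03; completed 2028-04-02, before the deadline.
Step 3 — counting 60 days from 2028-04-02 (when the examination under oath is completed) gives a deadline of 2028-06-01; done 2028-06-03 — 2 days late.

Step 3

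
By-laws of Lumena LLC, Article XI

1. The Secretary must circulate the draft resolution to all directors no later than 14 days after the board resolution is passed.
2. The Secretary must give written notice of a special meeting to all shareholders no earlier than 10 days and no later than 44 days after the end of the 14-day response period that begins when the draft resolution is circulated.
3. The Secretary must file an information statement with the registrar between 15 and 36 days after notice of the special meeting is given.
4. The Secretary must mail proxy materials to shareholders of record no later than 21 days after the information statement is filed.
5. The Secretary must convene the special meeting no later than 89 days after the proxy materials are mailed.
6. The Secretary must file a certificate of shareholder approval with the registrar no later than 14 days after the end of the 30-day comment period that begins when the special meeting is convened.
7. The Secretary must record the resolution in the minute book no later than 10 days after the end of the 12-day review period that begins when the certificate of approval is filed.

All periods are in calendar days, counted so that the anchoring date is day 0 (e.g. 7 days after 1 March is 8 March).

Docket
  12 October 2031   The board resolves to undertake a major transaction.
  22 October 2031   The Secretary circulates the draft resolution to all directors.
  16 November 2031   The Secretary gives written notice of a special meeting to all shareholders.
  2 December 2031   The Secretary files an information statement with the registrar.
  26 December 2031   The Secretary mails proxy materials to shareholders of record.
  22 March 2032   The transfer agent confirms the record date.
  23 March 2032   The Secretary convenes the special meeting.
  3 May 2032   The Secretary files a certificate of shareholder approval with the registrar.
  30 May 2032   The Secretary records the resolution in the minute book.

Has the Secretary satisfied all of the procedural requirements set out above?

No

Step 1: 14 days after 12 October 2031 (when the board resolution is passed) is 26 October 2031; completed 22 October 2031, before the deadline.
Step 2: the window is 10–44 days after 5 November 2031 (end of the 14-day response period, which began when the draft resolution is circulated on 22 October 2031), so 15 November 2031 through 19 December 2031; 16 November 2031 falls inside that range.
Step 3: the window is 15–36 days after 16 November 2031 (when notice of the special meeting is given), so 1 December 2031 through 22 December 2031; 2 December 2031 falls inside that range.
Step 4: 21 days after 2 December 2031 (when the information statement is filed) is 23 December 2031; done 26 December 2031 — 3 days late.
That is the first point of non-compliance.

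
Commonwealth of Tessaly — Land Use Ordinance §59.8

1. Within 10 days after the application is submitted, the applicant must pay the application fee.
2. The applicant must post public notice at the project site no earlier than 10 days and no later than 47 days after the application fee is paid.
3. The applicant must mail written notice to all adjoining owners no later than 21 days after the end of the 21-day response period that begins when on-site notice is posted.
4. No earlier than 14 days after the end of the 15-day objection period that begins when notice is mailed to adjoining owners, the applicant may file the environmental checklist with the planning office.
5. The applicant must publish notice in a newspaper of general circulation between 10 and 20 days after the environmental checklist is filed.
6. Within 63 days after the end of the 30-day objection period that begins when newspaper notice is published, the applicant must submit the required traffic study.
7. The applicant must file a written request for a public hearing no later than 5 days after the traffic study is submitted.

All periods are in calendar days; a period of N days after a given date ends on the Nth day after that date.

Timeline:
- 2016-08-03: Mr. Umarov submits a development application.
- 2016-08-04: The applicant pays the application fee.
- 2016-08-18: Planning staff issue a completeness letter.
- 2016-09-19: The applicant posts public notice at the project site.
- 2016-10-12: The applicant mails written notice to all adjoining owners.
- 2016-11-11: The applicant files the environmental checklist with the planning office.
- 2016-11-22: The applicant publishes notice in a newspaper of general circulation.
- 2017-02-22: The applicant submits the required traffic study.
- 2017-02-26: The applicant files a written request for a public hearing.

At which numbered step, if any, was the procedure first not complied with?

None — every step was satisfied

Step 1 — counting 10 days from 2016-08-03 (when the application is submitted) gives a deadline of 2016-08-13; done 2016-08-04 — timely.
Step 2 — 10 and 47 days from 2016-08-04 (when the application fee is paid) are 2016-08-14 and 2016-09-20 respectively; 2016-09-19 falls inside that range.
Step 3 — counting 21 days from 2016-10-10 (end of the 21-day response period, which began when on-site notice is posted on 2016-09-19) gives a deadline of 2016-10-31; 2016-10-12 is within that limit.
Step 4 — must wait 14 days from 2016-10-27 (end of the 15-day objection period, which began when notice is mailed to adjoining owners on 2016-10-12), so not before 2016-11-10; done 2016-11-11, after the minimum wait.
Step 5 — 10 and 20 days from 2016-11-11 (when the environmental checklist is filed) are 2016-11-21 and 2016-12-01 respectively; done 2016-11-22, which is between those dates.
Step 6 — counting 63 days from 2016-12-22 (end of the 30-day objection period, which began when newspaper notice is published on 2016-11-22) gives a deadline of 2017-02-23; completed 2017-02-22, before the deadline.
Step 7 — counting 5 days from 2017-02-22 (when the traffic study is submitted) gives a deadline of 2017-02-27; done 2017-02-26 — timely.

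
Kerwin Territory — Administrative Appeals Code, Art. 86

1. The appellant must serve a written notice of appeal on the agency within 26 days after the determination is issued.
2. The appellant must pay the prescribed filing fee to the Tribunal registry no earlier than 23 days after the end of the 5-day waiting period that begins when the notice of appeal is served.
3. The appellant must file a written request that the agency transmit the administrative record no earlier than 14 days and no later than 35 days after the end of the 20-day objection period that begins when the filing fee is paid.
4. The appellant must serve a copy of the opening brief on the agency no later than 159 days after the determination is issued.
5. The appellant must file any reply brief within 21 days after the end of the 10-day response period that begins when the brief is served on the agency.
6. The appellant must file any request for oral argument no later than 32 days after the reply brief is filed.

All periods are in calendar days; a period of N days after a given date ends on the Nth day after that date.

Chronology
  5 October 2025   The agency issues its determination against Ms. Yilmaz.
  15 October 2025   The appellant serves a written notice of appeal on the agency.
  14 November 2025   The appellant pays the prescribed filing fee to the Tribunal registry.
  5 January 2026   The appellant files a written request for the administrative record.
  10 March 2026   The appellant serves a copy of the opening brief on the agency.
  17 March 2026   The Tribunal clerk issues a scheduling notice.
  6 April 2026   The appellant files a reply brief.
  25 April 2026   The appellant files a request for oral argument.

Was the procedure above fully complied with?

Yes

Step 1: 26 days after 5 October 2025 (when the determination is issued) is 31 October 2025; 15 October 2025 is within that limit.
Step 2: the earliest permitted date is 23 days after 20 October 2025 (end of the 5-day waiting period, which began when the notice of appeal is served on 15 October 2025), i.e. 12 November 2025; done 14 November 2025, after the minimum wait.
Step 3: the window is 14–35 days after 4 December 2025 (end of the 20-day objection period, which began when the filing fee is paid on 14 November 2025), so 18 December 2025 through 8 January 2026; done 5 January 2026, which is between those dates.
Step 4: 159 days after 5 October 2025 (when the determination is issued) is 13 March 2026; done 10 March 2026 — timely.
Step 5: 21 days after 20 March 2026 (end of the 10-day response period, which began when the brief is served on the agency on 10 March 2026) is 10 April 2026; 6 April 2026 is within that limit.
Step 6: 32 days after 6 April 2026 (when the reply brief is filed) is 8 May 2026; completed 25 April 2026, before the deadline.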